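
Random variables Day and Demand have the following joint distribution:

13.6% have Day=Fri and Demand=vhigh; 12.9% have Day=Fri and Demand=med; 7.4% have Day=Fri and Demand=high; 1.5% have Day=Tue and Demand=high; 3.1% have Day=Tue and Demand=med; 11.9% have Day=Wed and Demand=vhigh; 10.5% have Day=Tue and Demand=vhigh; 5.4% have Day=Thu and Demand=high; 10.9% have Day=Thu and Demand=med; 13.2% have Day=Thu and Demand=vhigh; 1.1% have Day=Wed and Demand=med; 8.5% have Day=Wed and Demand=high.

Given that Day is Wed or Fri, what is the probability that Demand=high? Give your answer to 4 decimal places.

0.2870

P(Day=Wed) = 0.011 + 0.085 + 0.119 = 0.215.
P(Day=Fri) = 0.129 + 0.074 + 0.136 = 0.339.
P(Day ∈ {Wed, Fri}) = 0.215 + 0.339 = 0.554; P(Demand=high, Day ∈ {Wed, Fri}) = 0.085 + 0.074 = 0.159.
P(Demand=high | Day ∈ {Wed, Fri}) = 0.159/0.554 = 0.2870.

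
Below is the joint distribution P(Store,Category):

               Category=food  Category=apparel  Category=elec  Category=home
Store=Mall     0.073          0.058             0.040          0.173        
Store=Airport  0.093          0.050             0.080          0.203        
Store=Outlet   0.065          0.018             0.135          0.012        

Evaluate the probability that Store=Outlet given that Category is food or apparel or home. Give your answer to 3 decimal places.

0.128

P(Category=food) = 0.073 + 0.093 + 0.065 = 0.231.
P(Category=apparel) = 0.058 + 0.050 + 0.018 = 0.126.
P(Category=home) = 0.173 + 0.203 + 0.012 = 0.388.
P(Category ∈ {food, apparel, home}) = 0.231 + 0.126 + 0.388 = 0.745; P(Store=Outlet, Category ∈ {food, apparel, home}) = 0.065 + 0.018 + 0.012 = 0.095.
P(Store=Outlet | Category ∈ {food, apparel, home}) = 0.095/0.745 = 0.128.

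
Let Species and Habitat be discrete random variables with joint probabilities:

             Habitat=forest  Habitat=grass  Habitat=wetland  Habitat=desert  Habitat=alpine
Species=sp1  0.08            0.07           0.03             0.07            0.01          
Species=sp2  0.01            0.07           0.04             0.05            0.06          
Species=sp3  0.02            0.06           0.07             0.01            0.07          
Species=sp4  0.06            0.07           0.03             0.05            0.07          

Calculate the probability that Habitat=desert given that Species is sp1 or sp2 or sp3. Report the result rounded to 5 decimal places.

0.18056

P(Species=sp1) = 0.08 + 0.07 + 0.03 + 0.07 + 0.01 = 0.26.
P(Species=sp2) = 0.01 + 0.07 + 0.04 + 0.05 + 0.06 = 0.23.
P(Species=sp3) = 0.02 + 0.06 + 0.07 + 0.01 + 0.07 = 0.23.
P(Species ∈ {sp1, sp2, sp3}) = 0.26 + 0.23 + 0.23 = 0.72; P(Habitat=desert, Species ∈ {sp1, sp2, sp3}) = 0.07 + 0.05 + 0.01 = 0.13.
P(Habitat=desert | Species ∈ {sp1, sp2, sp3}) = 0.13/0.72 = 0.18056.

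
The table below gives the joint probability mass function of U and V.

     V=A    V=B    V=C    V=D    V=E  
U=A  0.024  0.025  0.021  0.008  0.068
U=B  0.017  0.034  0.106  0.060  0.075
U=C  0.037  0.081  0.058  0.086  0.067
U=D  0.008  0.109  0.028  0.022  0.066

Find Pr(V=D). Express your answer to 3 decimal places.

0.176

P(V=D) = 0.008 + 0.060 + 0.086 + 0.022 = 0.176.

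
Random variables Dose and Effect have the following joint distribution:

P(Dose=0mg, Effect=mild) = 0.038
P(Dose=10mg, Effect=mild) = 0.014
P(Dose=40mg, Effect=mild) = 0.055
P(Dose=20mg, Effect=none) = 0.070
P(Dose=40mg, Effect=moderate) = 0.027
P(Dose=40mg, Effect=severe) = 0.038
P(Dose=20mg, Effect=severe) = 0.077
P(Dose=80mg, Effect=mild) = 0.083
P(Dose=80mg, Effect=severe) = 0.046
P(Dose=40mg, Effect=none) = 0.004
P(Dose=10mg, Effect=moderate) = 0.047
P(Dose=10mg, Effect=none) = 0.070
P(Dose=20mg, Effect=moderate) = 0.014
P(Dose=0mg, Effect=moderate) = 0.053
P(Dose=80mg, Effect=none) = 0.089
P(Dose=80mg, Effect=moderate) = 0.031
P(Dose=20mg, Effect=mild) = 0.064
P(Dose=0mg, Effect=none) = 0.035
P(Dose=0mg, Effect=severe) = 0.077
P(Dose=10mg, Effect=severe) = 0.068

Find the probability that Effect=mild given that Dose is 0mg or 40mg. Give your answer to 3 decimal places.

P(Dose=0mg) = 0.035 + 0.038 + 0.053 + 0.077 = 0.203.
P(Dose=40mg) = 0.004 + 0.055 + 0.027 + 0.038 = 0.124.
P(Dose ∈ {0mg, 40mg}) = 0.203 + 0.124 = 0.327; P(Effect=mild, Dose ∈ {0mg, 40mg}) = 0.038 + 0.055 = 0.093.
P(Effect=mild | Dose ∈ {0mg, 40mg}) = 0.093/0.327 = 0.284.

0.284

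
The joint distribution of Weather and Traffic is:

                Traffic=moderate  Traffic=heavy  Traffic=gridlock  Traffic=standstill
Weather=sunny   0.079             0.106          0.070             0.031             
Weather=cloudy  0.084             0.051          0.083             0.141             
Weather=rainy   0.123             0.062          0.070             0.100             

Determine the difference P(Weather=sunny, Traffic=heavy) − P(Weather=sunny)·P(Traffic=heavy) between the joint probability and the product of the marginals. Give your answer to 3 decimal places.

0.043

P(Weather=sunny) = 0.079 + 0.106 + 0.070 + 0.031 = 0.286.
P(Traffic=heavy) = 0.106 + 0.051 + 0.062 = 0.219.
P(Weather=sunny, Traffic=heavy) − P(Weather=sunny)P(Traffic=heavy) = 0.106 − 0.286×0.219 = 0.043.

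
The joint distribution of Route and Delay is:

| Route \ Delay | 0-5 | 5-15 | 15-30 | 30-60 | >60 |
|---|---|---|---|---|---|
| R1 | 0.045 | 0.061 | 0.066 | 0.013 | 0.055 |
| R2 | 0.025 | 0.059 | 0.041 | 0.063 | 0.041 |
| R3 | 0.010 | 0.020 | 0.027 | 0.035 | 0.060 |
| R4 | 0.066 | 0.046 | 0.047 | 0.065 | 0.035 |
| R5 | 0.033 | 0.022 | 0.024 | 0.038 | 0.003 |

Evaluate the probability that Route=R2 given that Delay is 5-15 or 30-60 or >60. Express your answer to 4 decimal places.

P(Delay=5-15) = 0.061 + 0.059 + 0.020 + 0.046 + 0.022 = 0.208.
P(Delay=30-60) = 0.013 + 0.063 + 0.035 + 0.065 + 0.038 = 0.214.
P(Delay=>60) = 0.055 + 0.041 + 0.060 + 0.035 + 0.003 = 0.194.
P(Delay ∈ {5-15, 30-60, >60}) = 0.208 + 0.214 + 0.194 = 0.616; P(Route=R2, Delay ∈ {5-15, 30-60, >60}) = 0.059 + 0.063 + 0.041 = 0.163.
P(Route=R2 | Delay ∈ {5-15, 30-60, >60}) = 0.163/0.616 = 0.2646.

0.2646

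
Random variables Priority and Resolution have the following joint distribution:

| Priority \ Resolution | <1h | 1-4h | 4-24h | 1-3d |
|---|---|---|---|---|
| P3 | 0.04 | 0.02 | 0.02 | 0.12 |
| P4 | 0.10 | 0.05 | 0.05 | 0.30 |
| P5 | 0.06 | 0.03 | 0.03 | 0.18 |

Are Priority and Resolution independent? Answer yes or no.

Every cell satisfies P(Priority,Resolution) = P(Priority)·P(Resolution). For instance P(Priority=P3) = 0.20, P(Resolution=4-24h) = 0.10, and 0.20×0.10 = 0.02 matches the joint entry. So Priority and Resolution are independent.

yes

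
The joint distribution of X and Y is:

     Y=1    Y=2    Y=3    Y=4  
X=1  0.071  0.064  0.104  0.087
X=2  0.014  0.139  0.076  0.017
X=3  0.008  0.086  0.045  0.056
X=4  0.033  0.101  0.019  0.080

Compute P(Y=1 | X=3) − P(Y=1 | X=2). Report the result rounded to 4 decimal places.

P(X=3) = 0.008 + 0.086 + 0.045 + 0.056 = 0.195; P(Y=1 | X=3) = 0.008/0.195 = 0.04103.
P(X=2) = 0.014 + 0.139 + 0.076 + 0.017 = 0.246; P(Y=1 | X=2) = 0.014/0.246 = 0.05691.
Difference = -0.0159.

-0.0159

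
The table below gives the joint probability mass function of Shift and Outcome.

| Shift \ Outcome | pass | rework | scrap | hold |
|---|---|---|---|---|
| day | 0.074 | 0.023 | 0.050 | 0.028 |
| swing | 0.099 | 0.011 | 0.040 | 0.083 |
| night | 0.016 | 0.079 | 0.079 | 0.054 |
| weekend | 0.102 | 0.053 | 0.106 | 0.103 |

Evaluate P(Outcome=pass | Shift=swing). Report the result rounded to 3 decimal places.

P(Shift=swing) = 0.099 + 0.011 + 0.040 + 0.083 = 0.233.
P(Outcome=pass | Shift=swing) = 0.099/0.233 = 0.425.

0.425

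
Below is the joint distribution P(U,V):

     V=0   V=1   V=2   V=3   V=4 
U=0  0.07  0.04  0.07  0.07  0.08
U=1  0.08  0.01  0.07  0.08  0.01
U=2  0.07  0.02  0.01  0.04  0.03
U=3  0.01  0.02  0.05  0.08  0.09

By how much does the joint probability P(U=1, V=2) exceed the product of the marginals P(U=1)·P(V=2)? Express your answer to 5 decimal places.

0.02000

P(U=1) = 0.08 + 0.01 + 0.07 + 0.08 + 0.01 = 0.25.
P(V=2) = 0.07 + 0.07 + 0.01 + 0.05 = 0.20.
P(U=1, V=2) − P(U=1)P(V=2) = 0.07 − 0.25×0.20 = 0.02000.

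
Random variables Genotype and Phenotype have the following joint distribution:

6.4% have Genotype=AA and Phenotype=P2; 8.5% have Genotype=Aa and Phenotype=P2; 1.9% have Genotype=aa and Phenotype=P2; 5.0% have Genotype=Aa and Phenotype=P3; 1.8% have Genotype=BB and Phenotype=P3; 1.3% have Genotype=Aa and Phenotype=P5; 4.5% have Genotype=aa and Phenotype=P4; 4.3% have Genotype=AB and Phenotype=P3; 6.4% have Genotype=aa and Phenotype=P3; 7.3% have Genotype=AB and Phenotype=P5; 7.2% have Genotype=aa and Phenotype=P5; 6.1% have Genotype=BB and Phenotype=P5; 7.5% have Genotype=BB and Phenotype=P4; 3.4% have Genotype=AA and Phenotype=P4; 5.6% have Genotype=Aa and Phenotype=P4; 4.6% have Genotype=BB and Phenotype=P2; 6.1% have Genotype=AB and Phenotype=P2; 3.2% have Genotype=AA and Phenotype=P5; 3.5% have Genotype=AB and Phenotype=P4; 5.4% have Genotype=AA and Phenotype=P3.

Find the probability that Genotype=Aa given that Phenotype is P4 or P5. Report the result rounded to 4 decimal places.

0.1391

P(Phenotype=P4) = 0.034 + 0.056 + 0.045 + 0.035 + 0.075 = 0.245.
P(Phenotype=P5) = 0.032 + 0.013 + 0.072 + 0.073 + 0.061 = 0.251.
P(Phenotype ∈ {P4, P5}) = 0.245 + 0.251 = 0.496; P(Genotype=Aa, Phenotype ∈ {P4, P5}) = 0.056 + 0.013 = 0.069.
P(Genotype=Aa | Phenotype ∈ {P4, P5}) = 0.069/0.496 = 0.1391.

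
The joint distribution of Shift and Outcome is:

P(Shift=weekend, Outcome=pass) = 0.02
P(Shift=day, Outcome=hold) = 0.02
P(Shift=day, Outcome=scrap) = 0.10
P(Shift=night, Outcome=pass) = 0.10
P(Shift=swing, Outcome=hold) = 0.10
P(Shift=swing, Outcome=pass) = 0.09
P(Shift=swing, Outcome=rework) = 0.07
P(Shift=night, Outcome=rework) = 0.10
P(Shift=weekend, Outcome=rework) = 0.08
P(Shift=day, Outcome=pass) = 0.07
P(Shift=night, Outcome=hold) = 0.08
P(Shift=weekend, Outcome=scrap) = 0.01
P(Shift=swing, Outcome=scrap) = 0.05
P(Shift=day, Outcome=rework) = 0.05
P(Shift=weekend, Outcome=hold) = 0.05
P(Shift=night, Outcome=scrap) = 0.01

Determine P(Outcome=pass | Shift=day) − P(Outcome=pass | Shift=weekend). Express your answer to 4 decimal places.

0.1667

P(Shift=day) = 0.07 + 0.05 + 0.10 + 0.02 = 0.24; P(Outcome=pass | Shift=day) = 0.07/0.24 = 0.29167.
P(Shift=weekend) = 0.02 + 0.08 + 0.01 + 0.05 = 0.16; P(Outcome=pass | Shift=weekend) = 0.02/0.16 = 0.12500.
Difference = 0.1667.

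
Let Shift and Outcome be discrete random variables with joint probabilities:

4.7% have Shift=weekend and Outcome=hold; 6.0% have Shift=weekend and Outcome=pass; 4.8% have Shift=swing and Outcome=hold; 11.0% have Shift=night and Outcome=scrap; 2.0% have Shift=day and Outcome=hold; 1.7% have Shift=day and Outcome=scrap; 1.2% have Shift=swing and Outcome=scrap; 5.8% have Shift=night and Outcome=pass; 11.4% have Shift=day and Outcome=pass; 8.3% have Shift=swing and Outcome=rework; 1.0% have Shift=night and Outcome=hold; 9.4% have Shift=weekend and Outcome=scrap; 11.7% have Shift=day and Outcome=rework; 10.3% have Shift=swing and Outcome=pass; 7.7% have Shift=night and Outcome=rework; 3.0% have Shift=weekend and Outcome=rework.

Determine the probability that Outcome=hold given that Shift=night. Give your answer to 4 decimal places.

P(Shift=night) = 0.058 + 0.077 + 0.110 + 0.010 = 0.255.
P(Outcome=hold | Shift=night) = 0.010/0.255 = 0.0392.

0.0392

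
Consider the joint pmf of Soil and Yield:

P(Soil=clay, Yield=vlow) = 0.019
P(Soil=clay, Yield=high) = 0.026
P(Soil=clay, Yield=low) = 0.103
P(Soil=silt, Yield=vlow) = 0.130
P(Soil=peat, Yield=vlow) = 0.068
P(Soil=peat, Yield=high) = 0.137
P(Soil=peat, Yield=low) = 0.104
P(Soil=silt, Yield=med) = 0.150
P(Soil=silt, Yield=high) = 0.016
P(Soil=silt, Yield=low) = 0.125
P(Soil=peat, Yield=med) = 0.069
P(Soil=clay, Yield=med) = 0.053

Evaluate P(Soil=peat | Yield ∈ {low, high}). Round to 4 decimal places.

P(Yield=low) = 0.103 + 0.125 + 0.104 = 0.332.
P(Yield=high) = 0.026 + 0.016 + 0.137 = 0.179.
P(Yield ∈ {low, high}) = 0.332 + 0.179 = 0.511; P(Soil=peat, Yield ∈ {low, high}) = 0.104 + 0.137 = 0.241.
P(Soil=peat | Yield ∈ {low, high}) = 0.241/0.511 = 0.4716.

0.4716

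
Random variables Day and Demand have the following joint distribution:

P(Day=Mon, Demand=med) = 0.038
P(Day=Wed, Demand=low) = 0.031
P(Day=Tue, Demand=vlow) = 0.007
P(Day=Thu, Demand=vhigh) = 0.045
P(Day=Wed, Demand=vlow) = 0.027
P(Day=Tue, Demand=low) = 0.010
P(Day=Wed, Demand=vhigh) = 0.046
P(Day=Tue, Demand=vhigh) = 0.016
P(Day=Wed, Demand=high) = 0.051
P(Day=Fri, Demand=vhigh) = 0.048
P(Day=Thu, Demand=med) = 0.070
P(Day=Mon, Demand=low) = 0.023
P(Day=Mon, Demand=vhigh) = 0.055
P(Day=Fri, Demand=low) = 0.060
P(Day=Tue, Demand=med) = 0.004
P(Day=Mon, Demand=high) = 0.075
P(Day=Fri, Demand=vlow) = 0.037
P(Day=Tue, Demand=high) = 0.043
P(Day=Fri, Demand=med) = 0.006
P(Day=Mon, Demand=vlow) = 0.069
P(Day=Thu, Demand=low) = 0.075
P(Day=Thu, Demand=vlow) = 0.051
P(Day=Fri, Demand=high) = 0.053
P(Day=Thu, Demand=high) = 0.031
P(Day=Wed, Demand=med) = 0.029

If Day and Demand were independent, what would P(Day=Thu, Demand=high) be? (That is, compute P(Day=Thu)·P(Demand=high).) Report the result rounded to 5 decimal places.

P(Day=Thu) = 0.051 + 0.075 + 0.070 + 0.031 + 0.045 = 0.272.
P(Demand=high) = 0.075 + 0.043 + 0.051 + 0.031 + 0.053 = 0.253.
Product: 0.272 × 0.253 = 0.06882.

0.06882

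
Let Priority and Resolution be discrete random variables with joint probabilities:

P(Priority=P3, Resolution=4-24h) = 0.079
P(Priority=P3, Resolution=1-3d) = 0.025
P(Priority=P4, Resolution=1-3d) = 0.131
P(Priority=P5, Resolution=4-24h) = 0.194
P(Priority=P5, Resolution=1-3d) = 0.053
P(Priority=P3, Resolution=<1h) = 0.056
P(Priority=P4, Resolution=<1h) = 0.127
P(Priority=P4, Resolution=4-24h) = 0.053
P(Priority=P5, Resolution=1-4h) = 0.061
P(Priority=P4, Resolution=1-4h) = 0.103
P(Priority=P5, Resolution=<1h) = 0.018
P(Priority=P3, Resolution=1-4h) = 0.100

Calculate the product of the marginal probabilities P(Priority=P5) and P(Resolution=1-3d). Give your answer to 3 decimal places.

0.068

P(Priority=P5) = 0.018 + 0.061 + 0.194 + 0.053 = 0.326.
P(Resolution=1-3d) = 0.025 + 0.131 + 0.053 = 0.209.
Product: 0.326 × 0.209 = 0.068.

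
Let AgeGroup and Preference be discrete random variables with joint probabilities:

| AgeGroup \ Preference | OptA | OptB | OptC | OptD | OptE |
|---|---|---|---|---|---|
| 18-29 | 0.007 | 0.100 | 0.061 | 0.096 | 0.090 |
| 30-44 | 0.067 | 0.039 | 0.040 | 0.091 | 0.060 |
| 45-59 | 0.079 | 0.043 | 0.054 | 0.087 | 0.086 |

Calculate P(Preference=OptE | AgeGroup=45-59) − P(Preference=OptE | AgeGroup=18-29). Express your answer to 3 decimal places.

P(AgeGroup=45-59) = 0.079 + 0.043 + 0.054 + 0.087 + 0.086 = 0.349; P(Preference=OptE | AgeGroup=45-59) = 0.086/0.349 = 0.2464.
P(AgeGroup=18-29) = 0.007 + 0.100 + 0.061 + 0.096 + 0.090 = 0.354; P(Preference=OptE | AgeGroup=18-29) = 0.090/0.354 = 0.2542.
Difference = -0.008.

-0.008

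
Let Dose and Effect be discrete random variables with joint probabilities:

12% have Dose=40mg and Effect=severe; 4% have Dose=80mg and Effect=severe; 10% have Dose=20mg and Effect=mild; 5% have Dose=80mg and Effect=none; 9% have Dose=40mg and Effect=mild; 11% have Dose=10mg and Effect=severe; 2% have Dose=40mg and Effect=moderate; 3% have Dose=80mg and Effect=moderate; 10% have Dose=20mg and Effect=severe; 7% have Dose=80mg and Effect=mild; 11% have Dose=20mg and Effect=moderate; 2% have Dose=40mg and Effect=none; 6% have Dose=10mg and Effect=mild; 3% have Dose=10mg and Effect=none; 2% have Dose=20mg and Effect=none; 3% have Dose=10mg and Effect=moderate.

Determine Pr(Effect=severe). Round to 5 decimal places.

0.37000

P(Effect=severe) = 0.11 + 0.10 + 0.12 + 0.04 = 0.37.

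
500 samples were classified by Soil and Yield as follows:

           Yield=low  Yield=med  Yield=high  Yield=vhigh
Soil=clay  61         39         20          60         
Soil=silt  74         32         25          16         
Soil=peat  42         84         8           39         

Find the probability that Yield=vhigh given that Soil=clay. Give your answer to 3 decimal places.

Total with Soil=clay: 61 + 39 + 20 + 60 = 180.
P(Yield=vhigh | Soil=clay) = 60/180 = 0.333.

0.333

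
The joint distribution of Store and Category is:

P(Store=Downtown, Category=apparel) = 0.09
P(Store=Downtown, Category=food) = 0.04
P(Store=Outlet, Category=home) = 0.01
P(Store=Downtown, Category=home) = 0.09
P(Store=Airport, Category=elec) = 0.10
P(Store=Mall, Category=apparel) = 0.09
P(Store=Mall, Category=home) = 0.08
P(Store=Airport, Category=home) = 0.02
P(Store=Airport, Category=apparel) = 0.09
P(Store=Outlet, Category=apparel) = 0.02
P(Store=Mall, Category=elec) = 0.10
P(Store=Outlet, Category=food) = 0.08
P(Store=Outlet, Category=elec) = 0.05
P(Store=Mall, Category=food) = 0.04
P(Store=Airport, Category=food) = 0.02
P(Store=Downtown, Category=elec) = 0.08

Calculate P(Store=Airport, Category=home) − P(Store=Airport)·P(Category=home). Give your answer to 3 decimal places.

-0.026

P(Store=Airport) = 0.02 + 0.09 + 0.10 + 0.02 = 0.23.
P(Category=home) = 0.09 + 0.08 + 0.02 + 0.01 = 0.20.
P(Store=Airport, Category=home) − P(Store=Airport)P(Category=home) = 0.02 − 0.23×0.20 = -0.026.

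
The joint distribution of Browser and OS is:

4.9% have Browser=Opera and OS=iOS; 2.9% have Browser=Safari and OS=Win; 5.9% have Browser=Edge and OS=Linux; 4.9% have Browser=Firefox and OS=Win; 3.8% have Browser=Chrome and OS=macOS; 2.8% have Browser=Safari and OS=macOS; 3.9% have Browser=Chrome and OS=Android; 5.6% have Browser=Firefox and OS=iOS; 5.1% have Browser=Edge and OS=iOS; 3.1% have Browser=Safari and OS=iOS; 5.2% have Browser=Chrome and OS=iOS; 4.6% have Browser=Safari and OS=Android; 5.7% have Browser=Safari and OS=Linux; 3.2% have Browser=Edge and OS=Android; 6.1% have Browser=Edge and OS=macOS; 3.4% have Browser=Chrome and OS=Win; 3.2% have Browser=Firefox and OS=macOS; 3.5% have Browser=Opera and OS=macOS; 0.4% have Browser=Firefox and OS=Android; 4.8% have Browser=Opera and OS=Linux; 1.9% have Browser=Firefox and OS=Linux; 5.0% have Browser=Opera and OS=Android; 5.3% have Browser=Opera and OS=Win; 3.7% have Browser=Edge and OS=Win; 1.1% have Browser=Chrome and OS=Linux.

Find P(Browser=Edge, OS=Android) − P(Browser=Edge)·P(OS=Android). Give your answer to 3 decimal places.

-0.009

P(Browser=Edge) = 0.037 + 0.061 + 0.059 + 0.051 + 0.032 = 0.240.
P(OS=Android) = 0.039 + 0.004 + 0.046 + 0.032 + 0.050 = 0.171.
P(Browser=Edge, OS=Android) − P(Browser=Edge)P(OS=Android) = 0.032 − 0.240×0.171 = -0.009.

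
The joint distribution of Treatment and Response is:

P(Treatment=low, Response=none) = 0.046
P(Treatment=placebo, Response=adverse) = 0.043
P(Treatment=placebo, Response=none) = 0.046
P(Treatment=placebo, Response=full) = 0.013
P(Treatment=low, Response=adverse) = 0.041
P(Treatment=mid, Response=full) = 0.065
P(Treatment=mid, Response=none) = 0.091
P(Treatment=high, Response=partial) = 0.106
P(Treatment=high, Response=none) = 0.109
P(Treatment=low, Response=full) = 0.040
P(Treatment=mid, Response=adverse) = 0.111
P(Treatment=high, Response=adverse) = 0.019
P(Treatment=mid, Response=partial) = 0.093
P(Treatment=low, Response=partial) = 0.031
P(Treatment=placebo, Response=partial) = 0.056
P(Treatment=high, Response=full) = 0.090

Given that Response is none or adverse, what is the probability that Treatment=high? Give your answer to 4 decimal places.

0.2530

P(Response=none) = 0.046 + 0.046 + 0.091 + 0.109 = 0.292.
P(Response=adverse) = 0.043 + 0.041 + 0.111 + 0.019 = 0.214.
P(Response ∈ {none, adverse}) = 0.292 + 0.214 = 0.506; P(Treatment=high, Response ∈ {none, adverse}) = 0.109 + 0.019 = 0.128.
P(Treatment=high | Response ∈ {none, adverse}) = 0.128/0.506 = 0.2530.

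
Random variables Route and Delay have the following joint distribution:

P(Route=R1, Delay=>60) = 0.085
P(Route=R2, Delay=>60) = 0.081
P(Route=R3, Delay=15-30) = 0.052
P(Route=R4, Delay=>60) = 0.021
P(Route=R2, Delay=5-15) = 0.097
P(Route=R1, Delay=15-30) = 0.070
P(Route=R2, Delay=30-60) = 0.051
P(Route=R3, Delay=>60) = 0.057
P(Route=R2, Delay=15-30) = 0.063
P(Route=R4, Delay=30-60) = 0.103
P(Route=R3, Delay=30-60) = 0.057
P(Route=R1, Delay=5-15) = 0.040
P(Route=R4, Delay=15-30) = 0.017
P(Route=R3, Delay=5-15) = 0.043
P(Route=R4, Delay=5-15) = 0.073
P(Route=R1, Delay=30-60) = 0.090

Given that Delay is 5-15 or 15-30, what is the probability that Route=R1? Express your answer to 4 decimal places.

0.2418

P(Delay=5-15) = 0.040 + 0.097 + 0.043 + 0.073 = 0.253.
P(Delay=15-30) = 0.070 + 0.063 + 0.052 + 0.017 = 0.202.
P(Delay ∈ {5-15, 15-30}) = 0.253 + 0.202 = 0.455; P(Route=R1, Delay ∈ {5-15, 15-30}) = 0.040 + 0.070 = 0.110.
P(Route=R1 | Delay ∈ {5-15, 15-30}) = 0.110/0.455 = 0.2418.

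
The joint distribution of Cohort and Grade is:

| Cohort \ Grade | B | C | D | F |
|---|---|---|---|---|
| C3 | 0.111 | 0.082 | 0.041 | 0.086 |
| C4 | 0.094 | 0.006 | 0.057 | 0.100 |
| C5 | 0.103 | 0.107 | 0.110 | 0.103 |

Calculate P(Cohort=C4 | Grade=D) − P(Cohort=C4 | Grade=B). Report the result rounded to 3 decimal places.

-0.031

P(Grade=D) = 0.041 + 0.057 + 0.110 = 0.208; P(Cohort=C4 | Grade=D) = 0.057/0.208 = 0.2740.
P(Grade=B) = 0.111 + 0.094 + 0.103 = 0.308; P(Cohort=C4 | Grade=B) = 0.094/0.308 = 0.3052.
Difference = -0.031.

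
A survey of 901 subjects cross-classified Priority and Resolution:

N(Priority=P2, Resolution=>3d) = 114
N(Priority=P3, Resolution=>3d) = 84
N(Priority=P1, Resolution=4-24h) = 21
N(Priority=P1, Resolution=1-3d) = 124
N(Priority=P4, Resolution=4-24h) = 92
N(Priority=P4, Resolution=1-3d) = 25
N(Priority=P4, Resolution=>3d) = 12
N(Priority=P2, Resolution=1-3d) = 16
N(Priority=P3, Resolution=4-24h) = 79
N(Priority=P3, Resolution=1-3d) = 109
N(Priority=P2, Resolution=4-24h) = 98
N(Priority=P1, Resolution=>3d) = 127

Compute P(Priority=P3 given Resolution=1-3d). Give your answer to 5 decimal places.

0.39781

Total with Resolution=1-3d: 124 + 16 + 109 + 25 = 274.
P(Priority=P3 | Resolution=1-3d) = 109/274 = 0.39781.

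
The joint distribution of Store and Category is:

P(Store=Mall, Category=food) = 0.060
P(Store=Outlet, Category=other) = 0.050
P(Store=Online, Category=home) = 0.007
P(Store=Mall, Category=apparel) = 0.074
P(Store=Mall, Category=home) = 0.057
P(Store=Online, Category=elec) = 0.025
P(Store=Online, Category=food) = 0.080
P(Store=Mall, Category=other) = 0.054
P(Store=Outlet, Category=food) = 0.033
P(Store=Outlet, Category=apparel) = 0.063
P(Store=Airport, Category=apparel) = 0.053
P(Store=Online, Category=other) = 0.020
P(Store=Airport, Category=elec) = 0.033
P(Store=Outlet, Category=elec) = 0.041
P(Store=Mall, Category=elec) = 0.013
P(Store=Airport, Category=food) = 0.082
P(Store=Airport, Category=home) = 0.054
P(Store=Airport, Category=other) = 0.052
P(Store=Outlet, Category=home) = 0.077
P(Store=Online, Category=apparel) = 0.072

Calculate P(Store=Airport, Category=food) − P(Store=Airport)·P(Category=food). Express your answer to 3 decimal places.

P(Store=Airport) = 0.082 + 0.053 + 0.033 + 0.054 + 0.052 = 0.274.
P(Category=food) = 0.060 + 0.082 + 0.033 + 0.080 = 0.255.
P(Store=Airport, Category=food) − P(Store=Airport)P(Category=food) = 0.082 − 0.274×0.255 = 0.012.

0.012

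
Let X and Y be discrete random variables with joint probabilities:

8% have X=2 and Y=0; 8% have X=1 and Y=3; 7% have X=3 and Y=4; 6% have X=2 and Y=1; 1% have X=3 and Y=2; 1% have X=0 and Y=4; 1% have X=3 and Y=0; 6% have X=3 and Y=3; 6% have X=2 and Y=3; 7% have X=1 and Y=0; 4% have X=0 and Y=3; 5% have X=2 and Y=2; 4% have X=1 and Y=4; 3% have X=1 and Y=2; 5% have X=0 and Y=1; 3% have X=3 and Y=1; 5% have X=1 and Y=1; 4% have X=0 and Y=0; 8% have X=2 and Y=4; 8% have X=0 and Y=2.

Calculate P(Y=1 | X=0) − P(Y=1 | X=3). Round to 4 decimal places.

0.0606

P(X=0) = 0.04 + 0.05 + 0.08 + 0.04 + 0.01 = 0.22; P(Y=1 | X=0) = 0.05/0.22 = 0.22727.
P(X=3) = 0.01 + 0.03 + 0.01 + 0.06 + 0.07 = 0.18; P(Y=1 | X=3) = 0.03/0.18 = 0.16667.
Difference = 0.0606.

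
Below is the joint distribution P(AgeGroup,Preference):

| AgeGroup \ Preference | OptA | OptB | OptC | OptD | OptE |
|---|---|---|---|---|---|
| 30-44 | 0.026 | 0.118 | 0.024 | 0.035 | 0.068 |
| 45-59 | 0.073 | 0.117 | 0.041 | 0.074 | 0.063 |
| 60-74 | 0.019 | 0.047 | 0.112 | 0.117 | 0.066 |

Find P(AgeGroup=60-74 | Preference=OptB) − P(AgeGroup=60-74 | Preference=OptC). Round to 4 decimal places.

P(Preference=OptB) = 0.118 + 0.117 + 0.047 = 0.282; P(AgeGroup=60-74 | Preference=OptB) = 0.047/0.282 = 0.16667.
P(Preference=OptC) = 0.024 + 0.041 + 0.112 = 0.177; P(AgeGroup=60-74 | Preference=OptC) = 0.112/0.177 = 0.63277.
Difference = -0.4661.

-0.4661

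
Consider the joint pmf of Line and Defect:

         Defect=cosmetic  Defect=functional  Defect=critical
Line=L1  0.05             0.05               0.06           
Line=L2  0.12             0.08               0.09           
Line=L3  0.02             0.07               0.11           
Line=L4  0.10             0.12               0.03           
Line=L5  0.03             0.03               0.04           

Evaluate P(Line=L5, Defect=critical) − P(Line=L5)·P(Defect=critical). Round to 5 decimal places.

0.00700

P(Line=L5) = 0.03 + 0.03 + 0.04 = 0.10.
P(Defect=critical) = 0.06 + 0.09 + 0.11 + 0.03 + 0.04 = 0.33.
P(Line=L5, Defect=critical) − P(Line=L5)P(Defect=critical) = 0.04 − 0.10×0.33 = 0.00700.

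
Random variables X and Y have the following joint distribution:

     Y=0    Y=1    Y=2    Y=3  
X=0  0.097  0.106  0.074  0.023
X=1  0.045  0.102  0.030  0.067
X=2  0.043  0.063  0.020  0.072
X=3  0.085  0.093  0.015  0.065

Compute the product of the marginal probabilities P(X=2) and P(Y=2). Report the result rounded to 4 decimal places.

0.0275

P(X=2) = 0.043 + 0.063 + 0.020 + 0.072 = 0.198.
P(Y=2) = 0.074 + 0.030 + 0.020 + 0.015 = 0.139.
Product: 0.198 × 0.139 = 0.0275.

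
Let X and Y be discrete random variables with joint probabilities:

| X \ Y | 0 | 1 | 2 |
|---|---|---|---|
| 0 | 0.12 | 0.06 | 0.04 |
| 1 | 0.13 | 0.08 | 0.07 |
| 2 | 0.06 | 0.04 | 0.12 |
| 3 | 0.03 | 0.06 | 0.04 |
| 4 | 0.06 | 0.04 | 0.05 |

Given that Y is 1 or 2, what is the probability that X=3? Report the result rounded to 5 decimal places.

P(Y=1) = 0.06 + 0.08 + 0.04 + 0.06 + 0.04 = 0.28.
P(Y=2) = 0.04 + 0.07 + 0.12 + 0.04 + 0.05 = 0.32.
P(Y ∈ {1, 2}) = 0.28 + 0.32 = 0.60; P(X=3, Y ∈ {1, 2}) = 0.06 + 0.04 = 0.10.
P(X=3 | Y ∈ {1, 2}) = 0.10/0.60 = 0.16667.

0.16667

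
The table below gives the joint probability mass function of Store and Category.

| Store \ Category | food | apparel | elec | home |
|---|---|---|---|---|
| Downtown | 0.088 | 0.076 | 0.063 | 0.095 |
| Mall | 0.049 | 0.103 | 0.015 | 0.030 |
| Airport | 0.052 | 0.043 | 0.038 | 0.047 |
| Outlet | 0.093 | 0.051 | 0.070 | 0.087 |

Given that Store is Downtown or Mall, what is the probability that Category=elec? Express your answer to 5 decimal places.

0.15029

P(Store=Downtown) = 0.088 + 0.076 + 0.063 + 0.095 = 0.322.
P(Store=Mall) = 0.049 + 0.103 + 0.015 + 0.030 = 0.197.
P(Store ∈ {Downtown, Mall}) = 0.322 + 0.197 = 0.519; P(Category=elec, Store ∈ {Downtown, Mall}) = 0.063 + 0.015 = 0.078.
P(Category=elec | Store ∈ {Downtown, Mall}) = 0.078/0.519 = 0.15029.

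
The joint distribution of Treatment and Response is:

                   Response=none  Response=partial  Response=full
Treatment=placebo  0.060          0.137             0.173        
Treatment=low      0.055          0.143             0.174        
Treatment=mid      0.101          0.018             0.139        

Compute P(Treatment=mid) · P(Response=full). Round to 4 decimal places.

P(Treatment=mid) = 0.101 + 0.018 + 0.139 = 0.258.
P(Response=full) = 0.173 + 0.174 + 0.139 = 0.486.
Product: 0.258 × 0.486 = 0.1254.

0.1254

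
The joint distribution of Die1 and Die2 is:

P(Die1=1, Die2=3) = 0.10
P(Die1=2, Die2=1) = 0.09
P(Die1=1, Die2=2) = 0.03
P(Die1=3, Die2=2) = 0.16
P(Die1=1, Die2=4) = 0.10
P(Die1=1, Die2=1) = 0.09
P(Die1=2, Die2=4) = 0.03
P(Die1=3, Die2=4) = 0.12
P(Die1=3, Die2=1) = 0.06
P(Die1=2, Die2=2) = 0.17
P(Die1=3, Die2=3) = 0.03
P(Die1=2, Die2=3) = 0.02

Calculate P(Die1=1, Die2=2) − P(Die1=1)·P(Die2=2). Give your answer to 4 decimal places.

-0.0852

P(Die1=1) = 0.09 + 0.03 + 0.10 + 0.10 = 0.32.
P(Die2=2) = 0.03 + 0.17 + 0.16 = 0.36.
P(Die1=1, Die2=2) − P(Die1=1)P(Die2=2) = 0.03 − 0.32×0.36 = -0.0852.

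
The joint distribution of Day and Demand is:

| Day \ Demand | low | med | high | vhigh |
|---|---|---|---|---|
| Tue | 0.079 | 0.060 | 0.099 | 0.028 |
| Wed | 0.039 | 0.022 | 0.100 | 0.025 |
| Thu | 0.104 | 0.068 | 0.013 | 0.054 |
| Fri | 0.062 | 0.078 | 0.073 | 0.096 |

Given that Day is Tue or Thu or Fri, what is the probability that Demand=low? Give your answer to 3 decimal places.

P(Day=Tue) = 0.079 + 0.060 + 0.099 + 0.028 = 0.266.
P(Day=Thu) = 0.104 + 0.068 + 0.013 + 0.054 = 0.239.
P(Day=Fri) = 0.062 + 0.078 + 0.073 + 0.096 = 0.309.
P(Day ∈ {Tue, Thu, Fri}) = 0.266 + 0.239 + 0.309 = 0.814; P(Demand=low, Day ∈ {Tue, Thu, Fri}) = 0.079 + 0.104 + 0.062 = 0.245.
P(Demand=low | Day ∈ {Tue, Thu, Fri}) = 0.245/0.814 = 0.301.

0.301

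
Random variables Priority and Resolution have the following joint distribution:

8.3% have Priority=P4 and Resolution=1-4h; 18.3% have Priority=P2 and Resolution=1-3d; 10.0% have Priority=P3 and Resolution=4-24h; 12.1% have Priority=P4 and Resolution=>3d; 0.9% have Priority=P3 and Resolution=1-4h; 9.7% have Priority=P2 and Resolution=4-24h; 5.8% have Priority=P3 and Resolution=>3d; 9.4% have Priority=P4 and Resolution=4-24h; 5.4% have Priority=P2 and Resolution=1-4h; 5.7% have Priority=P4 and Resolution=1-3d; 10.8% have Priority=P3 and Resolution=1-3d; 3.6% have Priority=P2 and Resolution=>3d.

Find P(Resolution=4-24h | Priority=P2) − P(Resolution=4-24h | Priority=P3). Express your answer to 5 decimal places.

P(Priority=P2) = 0.054 + 0.097 + 0.183 + 0.036 = 0.370; P(Resolution=4-24h | Priority=P2) = 0.097/0.370 = 0.262162.
P(Priority=P3) = 0.009 + 0.100 + 0.108 + 0.058 = 0.275; P(Resolution=4-24h | Priority=P3) = 0.100/0.275 = 0.363636.
Difference = -0.10147.

-0.10147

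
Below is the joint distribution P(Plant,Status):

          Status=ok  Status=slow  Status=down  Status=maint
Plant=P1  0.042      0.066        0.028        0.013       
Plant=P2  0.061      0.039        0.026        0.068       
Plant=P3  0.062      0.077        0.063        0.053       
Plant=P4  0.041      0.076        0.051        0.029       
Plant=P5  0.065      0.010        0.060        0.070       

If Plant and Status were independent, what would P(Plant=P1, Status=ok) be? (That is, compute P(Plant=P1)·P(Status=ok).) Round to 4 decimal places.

0.0404

P(Plant=P1) = 0.042 + 0.066 + 0.028 + 0.013 = 0.149.
P(Status=ok) = 0.042 + 0.061 + 0.062 + 0.041 + 0.065 = 0.271.
Product: 0.149 × 0.271 = 0.0404.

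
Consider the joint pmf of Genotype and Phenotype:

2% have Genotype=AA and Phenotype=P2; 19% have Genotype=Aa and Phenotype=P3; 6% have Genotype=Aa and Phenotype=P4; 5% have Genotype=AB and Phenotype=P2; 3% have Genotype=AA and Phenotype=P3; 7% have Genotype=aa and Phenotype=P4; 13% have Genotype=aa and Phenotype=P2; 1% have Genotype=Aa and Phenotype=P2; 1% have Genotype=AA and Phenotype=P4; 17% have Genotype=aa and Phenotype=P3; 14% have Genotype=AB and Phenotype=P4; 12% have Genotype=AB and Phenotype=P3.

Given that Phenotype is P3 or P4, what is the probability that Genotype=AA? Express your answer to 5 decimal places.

P(Phenotype=P3) = 0.03 + 0.19 + 0.17 + 0.12 = 0.51.
P(Phenotype=P4) = 0.01 + 0.06 + 0.07 + 0.14 = 0.28.
P(Phenotype ∈ {P3, P4}) = 0.51 + 0.28 = 0.79; P(Genotype=AA, Phenotype ∈ {P3, P4}) = 0.03 + 0.01 = 0.04.
P(Genotype=AA | Phenotype ∈ {P3, P4}) = 0.04/0.79 = 0.05063.

0.05063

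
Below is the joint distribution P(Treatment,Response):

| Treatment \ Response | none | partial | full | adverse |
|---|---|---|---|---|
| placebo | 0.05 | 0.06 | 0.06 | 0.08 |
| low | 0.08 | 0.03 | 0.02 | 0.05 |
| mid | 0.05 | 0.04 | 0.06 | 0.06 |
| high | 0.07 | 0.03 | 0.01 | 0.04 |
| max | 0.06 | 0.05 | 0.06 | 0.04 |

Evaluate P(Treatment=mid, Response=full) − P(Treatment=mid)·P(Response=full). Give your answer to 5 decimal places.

P(Treatment=mid) = 0.05 + 0.04 + 0.06 + 0.06 = 0.21.
P(Response=full) = 0.06 + 0.02 + 0.06 + 0.01 + 0.06 = 0.21.
P(Treatment=mid, Response=full) − P(Treatment=mid)P(Response=full) = 0.06 − 0.21×0.21 = 0.01590.

0.01590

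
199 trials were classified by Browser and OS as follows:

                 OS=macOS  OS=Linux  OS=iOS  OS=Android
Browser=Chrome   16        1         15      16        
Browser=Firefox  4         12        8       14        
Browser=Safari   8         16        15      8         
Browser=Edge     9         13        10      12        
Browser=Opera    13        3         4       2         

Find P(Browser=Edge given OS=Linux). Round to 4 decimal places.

Total with OS=Linux: 1 + 12 + 16 + 13 + 3 = 45.
P(Browser=Edge | OS=Linux) = 13/45 = 0.2889.

0.2889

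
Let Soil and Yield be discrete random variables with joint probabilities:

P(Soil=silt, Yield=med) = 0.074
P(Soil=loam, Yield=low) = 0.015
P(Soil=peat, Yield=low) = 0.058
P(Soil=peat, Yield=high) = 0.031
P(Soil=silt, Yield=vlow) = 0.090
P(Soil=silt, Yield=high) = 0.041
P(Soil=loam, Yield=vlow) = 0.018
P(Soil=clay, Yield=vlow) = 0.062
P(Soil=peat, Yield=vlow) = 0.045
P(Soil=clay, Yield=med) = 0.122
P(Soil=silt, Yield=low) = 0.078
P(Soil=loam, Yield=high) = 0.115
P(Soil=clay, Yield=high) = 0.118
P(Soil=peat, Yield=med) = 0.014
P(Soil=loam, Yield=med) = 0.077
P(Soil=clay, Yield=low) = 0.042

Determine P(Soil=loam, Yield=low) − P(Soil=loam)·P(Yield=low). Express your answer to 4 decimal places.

-0.0284

P(Soil=loam) = 0.018 + 0.015 + 0.077 + 0.115 = 0.225.
P(Yield=low) = 0.015 + 0.042 + 0.078 + 0.058 = 0.193.
P(Soil=loam, Yield=low) − P(Soil=loam)P(Yield=low) = 0.015 − 0.225×0.193 = -0.0284.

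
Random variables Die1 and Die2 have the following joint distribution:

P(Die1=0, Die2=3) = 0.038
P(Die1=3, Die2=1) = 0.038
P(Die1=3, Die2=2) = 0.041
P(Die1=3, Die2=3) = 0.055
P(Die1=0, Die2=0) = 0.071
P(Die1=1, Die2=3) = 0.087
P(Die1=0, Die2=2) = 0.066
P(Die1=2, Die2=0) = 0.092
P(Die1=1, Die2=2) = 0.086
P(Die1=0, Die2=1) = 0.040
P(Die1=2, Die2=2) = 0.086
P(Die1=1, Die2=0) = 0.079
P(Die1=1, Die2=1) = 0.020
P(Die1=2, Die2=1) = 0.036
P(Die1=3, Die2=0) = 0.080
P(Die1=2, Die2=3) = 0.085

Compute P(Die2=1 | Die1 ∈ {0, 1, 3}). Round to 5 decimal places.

P(Die1=0) = 0.071 + 0.040 + 0.066 + 0.038 = 0.215.
P(Die1=1) = 0.079 + 0.020 + 0.086 + 0.087 = 0.272.
P(Die1=3) = 0.080 + 0.038 + 0.041 + 0.055 = 0.214.
P(Die1 ∈ {0, 1, 3}) = 0.215 + 0.272 + 0.214 = 0.701; P(Die2=1, Die1 ∈ {0, 1, 3}) = 0.040 + 0.020 + 0.038 = 0.098.
P(Die2=1 | Die1 ∈ {0, 1, 3}) = 0.098/0.701 = 0.13980.

0.13980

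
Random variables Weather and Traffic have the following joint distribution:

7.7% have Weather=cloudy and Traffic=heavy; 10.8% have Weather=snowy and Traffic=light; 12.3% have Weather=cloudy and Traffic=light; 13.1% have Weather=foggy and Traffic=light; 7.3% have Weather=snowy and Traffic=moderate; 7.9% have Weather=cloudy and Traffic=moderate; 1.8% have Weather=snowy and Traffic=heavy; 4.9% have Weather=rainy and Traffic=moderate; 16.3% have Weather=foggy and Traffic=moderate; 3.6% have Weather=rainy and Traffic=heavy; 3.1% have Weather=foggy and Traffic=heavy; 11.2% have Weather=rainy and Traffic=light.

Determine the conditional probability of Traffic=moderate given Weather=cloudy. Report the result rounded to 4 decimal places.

0.2832

P(Weather=cloudy) = 0.123 + 0.079 + 0.077 = 0.279.
P(Traffic=moderate | Weather=cloudy) = 0.079/0.279 = 0.2832.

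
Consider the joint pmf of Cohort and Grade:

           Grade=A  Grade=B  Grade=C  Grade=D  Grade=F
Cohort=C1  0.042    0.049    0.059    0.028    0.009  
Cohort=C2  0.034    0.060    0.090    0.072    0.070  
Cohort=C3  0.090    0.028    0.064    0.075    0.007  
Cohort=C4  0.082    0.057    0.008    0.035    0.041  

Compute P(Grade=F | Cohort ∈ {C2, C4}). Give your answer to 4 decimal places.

P(Cohort=C2) = 0.034 + 0.060 + 0.090 + 0.072 + 0.070 = 0.326.
P(Cohort=C4) = 0.082 + 0.057 + 0.008 + 0.035 + 0.041 = 0.223.
P(Cohort ∈ {C2, C4}) = 0.326 + 0.223 = 0.549; P(Grade=F, Cohort ∈ {C2, C4}) = 0.070 + 0.041 = 0.111.
P(Grade=F | Cohort ∈ {C2, C4}) = 0.111/0.549 = 0.2022.

0.2022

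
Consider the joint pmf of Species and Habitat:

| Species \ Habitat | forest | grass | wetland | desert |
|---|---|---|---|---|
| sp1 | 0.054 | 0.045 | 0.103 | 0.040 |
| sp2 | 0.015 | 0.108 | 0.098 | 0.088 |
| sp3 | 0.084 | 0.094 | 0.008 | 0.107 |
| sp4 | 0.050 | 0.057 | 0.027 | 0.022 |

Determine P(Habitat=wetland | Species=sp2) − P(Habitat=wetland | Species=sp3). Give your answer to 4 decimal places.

P(Species=sp2) = 0.015 + 0.108 + 0.098 + 0.088 = 0.309; P(Habitat=wetland | Species=sp2) = 0.098/0.309 = 0.31715.
P(Species=sp3) = 0.084 + 0.094 + 0.008 + 0.107 = 0.293; P(Habitat=wetland | Species=sp3) = 0.008/0.293 = 0.02730.
Difference = 0.2898.

0.2898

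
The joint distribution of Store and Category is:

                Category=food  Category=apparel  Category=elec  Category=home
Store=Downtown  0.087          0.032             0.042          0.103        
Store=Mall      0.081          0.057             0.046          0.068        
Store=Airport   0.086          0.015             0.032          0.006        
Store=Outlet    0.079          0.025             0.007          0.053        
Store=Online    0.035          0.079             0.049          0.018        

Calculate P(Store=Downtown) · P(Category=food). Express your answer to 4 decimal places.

P(Store=Downtown) = 0.087 + 0.032 + 0.042 + 0.103 = 0.264.
P(Category=food) = 0.087 + 0.081 + 0.086 + 0.079 + 0.035 = 0.368.
Product: 0.264 × 0.368 = 0.0972.

0.0972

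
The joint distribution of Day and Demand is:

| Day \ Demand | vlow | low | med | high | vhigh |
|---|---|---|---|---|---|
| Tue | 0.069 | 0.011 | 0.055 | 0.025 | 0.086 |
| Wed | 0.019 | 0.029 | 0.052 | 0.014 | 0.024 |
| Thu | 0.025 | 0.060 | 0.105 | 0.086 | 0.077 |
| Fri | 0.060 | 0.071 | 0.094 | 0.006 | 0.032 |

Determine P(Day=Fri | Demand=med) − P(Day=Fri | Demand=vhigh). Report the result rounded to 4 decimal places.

0.1611

P(Demand=med) = 0.055 + 0.052 + 0.105 + 0.094 = 0.306; P(Day=Fri | Demand=med) = 0.094/0.306 = 0.30719.
P(Demand=vhigh) = 0.086 + 0.024 + 0.077 + 0.032 = 0.219; P(Day=Fri | Demand=vhigh) = 0.032/0.219 = 0.14612.
Difference = 0.1611.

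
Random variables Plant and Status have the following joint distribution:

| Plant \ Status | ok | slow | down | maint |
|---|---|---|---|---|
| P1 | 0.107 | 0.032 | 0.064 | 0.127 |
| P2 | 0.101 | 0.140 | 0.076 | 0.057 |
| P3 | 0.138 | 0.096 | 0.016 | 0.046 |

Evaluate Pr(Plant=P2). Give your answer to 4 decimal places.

P(Plant=P2) = 0.101 + 0.140 + 0.076 + 0.057 = 0.374.

0.3740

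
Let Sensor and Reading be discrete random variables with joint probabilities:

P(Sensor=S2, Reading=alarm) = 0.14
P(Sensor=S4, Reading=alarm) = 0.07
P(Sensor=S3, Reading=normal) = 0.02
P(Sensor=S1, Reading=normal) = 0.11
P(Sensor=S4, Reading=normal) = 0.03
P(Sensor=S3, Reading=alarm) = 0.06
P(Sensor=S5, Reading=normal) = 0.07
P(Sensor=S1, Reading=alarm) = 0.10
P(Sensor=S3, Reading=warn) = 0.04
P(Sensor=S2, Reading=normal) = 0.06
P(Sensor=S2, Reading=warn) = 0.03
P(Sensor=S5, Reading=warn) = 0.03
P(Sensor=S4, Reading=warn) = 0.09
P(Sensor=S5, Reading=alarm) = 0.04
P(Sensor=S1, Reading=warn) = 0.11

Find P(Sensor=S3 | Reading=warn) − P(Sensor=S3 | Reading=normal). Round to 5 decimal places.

0.06437

P(Reading=warn) = 0.11 + 0.03 + 0.04 + 0.09 + 0.03 = 0.30; P(Sensor=S3 | Reading=warn) = 0.04/0.30 = 0.133333.
P(Reading=normal) = 0.11 + 0.06 + 0.02 + 0.03 + 0.07 = 0.29; P(Sensor=S3 | Reading=normal) = 0.02/0.29 = 0.068966.
Difference = 0.06437.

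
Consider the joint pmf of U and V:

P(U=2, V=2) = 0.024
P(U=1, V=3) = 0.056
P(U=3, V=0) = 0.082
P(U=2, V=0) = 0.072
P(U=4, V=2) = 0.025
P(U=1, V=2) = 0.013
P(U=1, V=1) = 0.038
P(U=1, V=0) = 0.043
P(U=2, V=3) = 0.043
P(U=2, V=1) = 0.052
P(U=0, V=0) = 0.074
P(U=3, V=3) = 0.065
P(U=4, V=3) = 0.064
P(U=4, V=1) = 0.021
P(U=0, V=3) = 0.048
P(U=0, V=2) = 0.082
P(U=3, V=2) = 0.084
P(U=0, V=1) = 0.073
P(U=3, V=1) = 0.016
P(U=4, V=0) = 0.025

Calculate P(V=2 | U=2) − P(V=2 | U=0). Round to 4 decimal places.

P(U=2) = 0.072 + 0.052 + 0.024 + 0.043 = 0.191; P(V=2 | U=2) = 0.024/0.191 = 0.12565.
P(U=0) = 0.074 + 0.073 + 0.082 + 0.048 = 0.277; P(V=2 | U=0) = 0.082/0.277 = 0.29603.
Difference = -0.1704.

-0.1704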